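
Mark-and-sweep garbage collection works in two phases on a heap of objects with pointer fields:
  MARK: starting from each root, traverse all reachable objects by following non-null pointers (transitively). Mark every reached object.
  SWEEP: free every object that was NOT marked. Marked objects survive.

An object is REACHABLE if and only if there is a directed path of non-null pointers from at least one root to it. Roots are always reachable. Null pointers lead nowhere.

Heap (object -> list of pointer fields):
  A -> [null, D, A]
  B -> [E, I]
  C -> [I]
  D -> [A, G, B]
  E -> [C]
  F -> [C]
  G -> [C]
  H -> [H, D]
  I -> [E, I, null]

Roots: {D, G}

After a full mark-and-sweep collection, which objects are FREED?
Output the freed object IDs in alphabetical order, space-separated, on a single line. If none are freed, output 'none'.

Answer: F H

Derivation:
Roots: D G
Mark D: refs=A G B, marked=D
Mark G: refs=C, marked=D G
Mark A: refs=null D A, marked=A D G
Mark B: refs=E I, marked=A B D G
Mark C: refs=I, marked=A B C D G
Mark E: refs=C, marked=A B C D E G
Mark I: refs=E I null, marked=A B C D E G I
Unmarked (collected): F H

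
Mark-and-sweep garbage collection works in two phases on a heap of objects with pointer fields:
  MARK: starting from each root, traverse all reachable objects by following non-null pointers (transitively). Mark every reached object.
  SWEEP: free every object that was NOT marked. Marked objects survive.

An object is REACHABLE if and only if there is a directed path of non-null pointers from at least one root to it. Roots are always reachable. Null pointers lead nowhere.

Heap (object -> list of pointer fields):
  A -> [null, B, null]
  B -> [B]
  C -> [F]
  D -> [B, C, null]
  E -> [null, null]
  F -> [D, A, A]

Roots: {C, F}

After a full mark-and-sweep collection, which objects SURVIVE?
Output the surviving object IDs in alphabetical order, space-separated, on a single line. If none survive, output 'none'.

Answer: A B C D F

Derivation:
Roots: C F
Mark C: refs=F, marked=C
Mark F: refs=D A A, marked=C F
Mark D: refs=B C null, marked=C D F
Mark A: refs=null B null, marked=A C D F
Mark B: refs=B, marked=A B C D F
Unmarked (collected): E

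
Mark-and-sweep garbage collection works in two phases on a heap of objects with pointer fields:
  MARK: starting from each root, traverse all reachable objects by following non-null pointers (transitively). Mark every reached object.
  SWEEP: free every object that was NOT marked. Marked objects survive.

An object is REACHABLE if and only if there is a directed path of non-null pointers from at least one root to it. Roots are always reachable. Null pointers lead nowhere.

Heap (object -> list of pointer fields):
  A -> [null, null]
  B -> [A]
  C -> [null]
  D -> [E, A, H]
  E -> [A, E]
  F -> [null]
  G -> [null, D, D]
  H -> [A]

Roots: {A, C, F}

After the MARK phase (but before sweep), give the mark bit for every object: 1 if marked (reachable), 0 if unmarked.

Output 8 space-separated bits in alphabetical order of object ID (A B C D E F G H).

Answer: 1 0 1 0 0 1 0 0

Derivation:
Roots: A C F
Mark A: refs=null null, marked=A
Mark C: refs=null, marked=A C
Mark F: refs=null, marked=A C F
Unmarked (collected): B D E G H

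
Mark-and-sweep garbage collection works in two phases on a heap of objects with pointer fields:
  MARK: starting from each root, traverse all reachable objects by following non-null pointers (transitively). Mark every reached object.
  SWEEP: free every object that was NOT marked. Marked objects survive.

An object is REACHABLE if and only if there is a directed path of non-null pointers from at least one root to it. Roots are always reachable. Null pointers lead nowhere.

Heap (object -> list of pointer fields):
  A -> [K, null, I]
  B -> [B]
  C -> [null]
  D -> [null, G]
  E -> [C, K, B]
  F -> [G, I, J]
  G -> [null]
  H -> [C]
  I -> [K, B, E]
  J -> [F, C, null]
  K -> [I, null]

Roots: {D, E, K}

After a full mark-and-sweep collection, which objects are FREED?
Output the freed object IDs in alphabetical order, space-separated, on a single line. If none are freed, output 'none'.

Roots: D E K
Mark D: refs=null G, marked=D
Mark E: refs=C K B, marked=D E
Mark K: refs=I null, marked=D E K
Mark G: refs=null, marked=D E G K
Mark C: refs=null, marked=C D E G K
Mark B: refs=B, marked=B C D E G K
Mark I: refs=K B E, marked=B C D E G I K
Unmarked (collected): A F H J

Answer: A F H J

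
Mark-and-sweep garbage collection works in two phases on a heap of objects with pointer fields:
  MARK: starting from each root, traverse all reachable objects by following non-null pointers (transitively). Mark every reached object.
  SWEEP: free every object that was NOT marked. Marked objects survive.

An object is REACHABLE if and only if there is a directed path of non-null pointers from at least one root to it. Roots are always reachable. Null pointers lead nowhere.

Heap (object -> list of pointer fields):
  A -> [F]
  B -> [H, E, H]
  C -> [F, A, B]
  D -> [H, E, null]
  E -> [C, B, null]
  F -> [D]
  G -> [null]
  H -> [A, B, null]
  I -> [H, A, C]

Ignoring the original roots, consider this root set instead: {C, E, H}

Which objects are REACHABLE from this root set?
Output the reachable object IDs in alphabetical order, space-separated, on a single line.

Roots: C E H
Mark C: refs=F A B, marked=C
Mark E: refs=C B null, marked=C E
Mark H: refs=A B null, marked=C E H
Mark F: refs=D, marked=C E F H
Mark A: refs=F, marked=A C E F H
Mark B: refs=H E H, marked=A B C E F H
Mark D: refs=H E null, marked=A B C D E F H
Unmarked (collected): G I

Answer: A B C D E F H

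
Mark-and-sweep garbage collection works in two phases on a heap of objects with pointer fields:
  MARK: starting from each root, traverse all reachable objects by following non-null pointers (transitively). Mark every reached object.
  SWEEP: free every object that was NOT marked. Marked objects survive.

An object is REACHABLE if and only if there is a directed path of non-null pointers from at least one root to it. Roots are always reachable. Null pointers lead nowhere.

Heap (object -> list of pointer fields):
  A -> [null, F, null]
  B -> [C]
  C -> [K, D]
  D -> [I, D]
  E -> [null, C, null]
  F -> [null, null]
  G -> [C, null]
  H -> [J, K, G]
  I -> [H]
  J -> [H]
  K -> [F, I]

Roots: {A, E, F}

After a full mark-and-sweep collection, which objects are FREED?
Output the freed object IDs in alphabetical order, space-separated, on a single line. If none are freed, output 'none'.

Answer: B

Derivation:
Roots: A E F
Mark A: refs=null F null, marked=A
Mark E: refs=null C null, marked=A E
Mark F: refs=null null, marked=A E F
Mark C: refs=K D, marked=A C E F
Mark K: refs=F I, marked=A C E F K
Mark D: refs=I D, marked=A C D E F K
Mark I: refs=H, marked=A C D E F I K
Mark H: refs=J K G, marked=A C D E F H I K
Mark J: refs=H, marked=A C D E F H I J K
Mark G: refs=C null, marked=A C D E F G H I J K
Unmarked (collected): B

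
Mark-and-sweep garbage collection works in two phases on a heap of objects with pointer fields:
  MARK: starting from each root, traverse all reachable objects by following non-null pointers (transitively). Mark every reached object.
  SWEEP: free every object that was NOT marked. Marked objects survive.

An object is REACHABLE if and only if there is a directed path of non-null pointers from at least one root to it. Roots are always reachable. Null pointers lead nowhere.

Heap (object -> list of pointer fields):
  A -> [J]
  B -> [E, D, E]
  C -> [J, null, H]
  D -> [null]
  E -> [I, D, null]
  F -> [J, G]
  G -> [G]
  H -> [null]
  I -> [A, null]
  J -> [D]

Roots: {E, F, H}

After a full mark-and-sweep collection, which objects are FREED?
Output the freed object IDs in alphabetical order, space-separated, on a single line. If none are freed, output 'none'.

Roots: E F H
Mark E: refs=I D null, marked=E
Mark F: refs=J G, marked=E F
Mark H: refs=null, marked=E F H
Mark I: refs=A null, marked=E F H I
Mark D: refs=null, marked=D E F H I
Mark J: refs=D, marked=D E F H I J
Mark G: refs=G, marked=D E F G H I J
Mark A: refs=J, marked=A D E F G H I J
Unmarked (collected): B C

Answer: B C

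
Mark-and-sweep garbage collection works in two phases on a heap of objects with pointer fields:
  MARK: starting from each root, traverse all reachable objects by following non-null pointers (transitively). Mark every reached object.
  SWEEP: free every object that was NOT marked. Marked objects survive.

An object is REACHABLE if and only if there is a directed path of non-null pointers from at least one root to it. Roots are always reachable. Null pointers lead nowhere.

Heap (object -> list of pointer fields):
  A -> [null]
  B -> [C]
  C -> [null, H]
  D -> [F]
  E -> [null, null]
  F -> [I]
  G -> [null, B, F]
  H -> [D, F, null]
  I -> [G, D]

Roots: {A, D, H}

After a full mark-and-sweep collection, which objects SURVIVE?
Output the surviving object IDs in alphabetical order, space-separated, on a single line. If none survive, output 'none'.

Answer: A B C D F G H I

Derivation:
Roots: A D H
Mark A: refs=null, marked=A
Mark D: refs=F, marked=A D
Mark H: refs=D F null, marked=A D H
Mark F: refs=I, marked=A D F H
Mark I: refs=G D, marked=A D F H I
Mark G: refs=null B F, marked=A D F G H I
Mark B: refs=C, marked=A B D F G H I
Mark C: refs=null H, marked=A B C D F G H I
Unmarked (collected): E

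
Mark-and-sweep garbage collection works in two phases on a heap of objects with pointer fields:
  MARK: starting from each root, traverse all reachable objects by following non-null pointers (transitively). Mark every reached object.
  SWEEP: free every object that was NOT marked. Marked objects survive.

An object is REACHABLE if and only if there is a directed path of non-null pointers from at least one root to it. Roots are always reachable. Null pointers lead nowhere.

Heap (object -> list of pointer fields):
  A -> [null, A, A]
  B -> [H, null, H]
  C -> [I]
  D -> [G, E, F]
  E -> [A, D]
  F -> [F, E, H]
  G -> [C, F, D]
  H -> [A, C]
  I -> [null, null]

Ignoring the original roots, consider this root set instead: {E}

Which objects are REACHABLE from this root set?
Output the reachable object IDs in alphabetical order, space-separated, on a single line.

Roots: E
Mark E: refs=A D, marked=E
Mark A: refs=null A A, marked=A E
Mark D: refs=G E F, marked=A D E
Mark G: refs=C F D, marked=A D E G
Mark F: refs=F E H, marked=A D E F G
Mark C: refs=I, marked=A C D E F G
Mark H: refs=A C, marked=A C D E F G H
Mark I: refs=null null, marked=A C D E F G H I
Unmarked (collected): B

Answer: A C D E F G H I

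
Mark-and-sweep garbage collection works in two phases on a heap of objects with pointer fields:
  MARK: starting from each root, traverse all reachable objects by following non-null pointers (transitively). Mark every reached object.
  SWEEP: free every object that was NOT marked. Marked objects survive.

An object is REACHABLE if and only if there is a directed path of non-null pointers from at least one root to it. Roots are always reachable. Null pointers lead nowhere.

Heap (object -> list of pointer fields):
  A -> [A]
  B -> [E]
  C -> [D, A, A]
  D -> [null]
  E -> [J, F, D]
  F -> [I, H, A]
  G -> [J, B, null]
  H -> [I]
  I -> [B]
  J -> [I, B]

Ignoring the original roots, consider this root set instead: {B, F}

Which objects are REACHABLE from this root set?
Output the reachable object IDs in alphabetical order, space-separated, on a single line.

Roots: B F
Mark B: refs=E, marked=B
Mark F: refs=I H A, marked=B F
Mark E: refs=J F D, marked=B E F
Mark I: refs=B, marked=B E F I
Mark H: refs=I, marked=B E F H I
Mark A: refs=A, marked=A B E F H I
Mark J: refs=I B, marked=A B E F H I J
Mark D: refs=null, marked=A B D E F H I J
Unmarked (collected): C G

Answer: A B D E F H I J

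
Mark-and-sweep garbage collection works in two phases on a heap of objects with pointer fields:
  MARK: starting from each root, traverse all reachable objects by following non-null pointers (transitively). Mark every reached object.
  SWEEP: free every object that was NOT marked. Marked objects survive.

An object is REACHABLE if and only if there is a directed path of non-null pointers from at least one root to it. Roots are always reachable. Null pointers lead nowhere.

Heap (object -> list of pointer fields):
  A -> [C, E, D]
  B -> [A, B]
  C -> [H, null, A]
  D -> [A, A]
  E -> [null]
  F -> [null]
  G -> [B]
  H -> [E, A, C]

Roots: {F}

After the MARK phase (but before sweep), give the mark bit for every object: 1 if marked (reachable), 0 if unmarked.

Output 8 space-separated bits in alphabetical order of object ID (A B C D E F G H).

Answer: 0 0 0 0 0 1 0 0

Derivation:
Roots: F
Mark F: refs=null, marked=F
Unmarked (collected): A B C D E G H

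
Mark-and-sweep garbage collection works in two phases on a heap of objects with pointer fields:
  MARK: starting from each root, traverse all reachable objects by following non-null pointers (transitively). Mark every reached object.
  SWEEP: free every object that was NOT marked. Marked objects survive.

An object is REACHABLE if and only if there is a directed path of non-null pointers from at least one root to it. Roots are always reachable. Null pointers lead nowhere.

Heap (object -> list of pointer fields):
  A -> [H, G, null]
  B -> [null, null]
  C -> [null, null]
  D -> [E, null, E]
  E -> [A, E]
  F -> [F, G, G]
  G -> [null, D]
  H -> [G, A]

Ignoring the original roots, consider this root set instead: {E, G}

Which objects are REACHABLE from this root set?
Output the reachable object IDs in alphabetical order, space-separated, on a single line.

Answer: A D E G H

Derivation:
Roots: E G
Mark E: refs=A E, marked=E
Mark G: refs=null D, marked=E G
Mark A: refs=H G null, marked=A E G
Mark D: refs=E null E, marked=A D E G
Mark H: refs=G A, marked=A D E G H
Unmarked (collected): B C F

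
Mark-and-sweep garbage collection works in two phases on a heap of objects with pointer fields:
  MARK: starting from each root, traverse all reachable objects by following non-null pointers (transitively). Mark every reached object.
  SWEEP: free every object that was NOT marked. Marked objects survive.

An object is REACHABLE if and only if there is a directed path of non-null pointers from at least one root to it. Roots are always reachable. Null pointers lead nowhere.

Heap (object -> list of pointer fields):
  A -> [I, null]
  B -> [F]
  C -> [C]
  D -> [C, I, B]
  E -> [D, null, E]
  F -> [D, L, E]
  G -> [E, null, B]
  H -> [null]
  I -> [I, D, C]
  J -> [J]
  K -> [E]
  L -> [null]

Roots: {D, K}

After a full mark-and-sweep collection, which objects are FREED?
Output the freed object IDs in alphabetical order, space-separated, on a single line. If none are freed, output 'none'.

Roots: D K
Mark D: refs=C I B, marked=D
Mark K: refs=E, marked=D K
Mark C: refs=C, marked=C D K
Mark I: refs=I D C, marked=C D I K
Mark B: refs=F, marked=B C D I K
Mark E: refs=D null E, marked=B C D E I K
Mark F: refs=D L E, marked=B C D E F I K
Mark L: refs=null, marked=B C D E F I K L
Unmarked (collected): A G H J

Answer: A G H J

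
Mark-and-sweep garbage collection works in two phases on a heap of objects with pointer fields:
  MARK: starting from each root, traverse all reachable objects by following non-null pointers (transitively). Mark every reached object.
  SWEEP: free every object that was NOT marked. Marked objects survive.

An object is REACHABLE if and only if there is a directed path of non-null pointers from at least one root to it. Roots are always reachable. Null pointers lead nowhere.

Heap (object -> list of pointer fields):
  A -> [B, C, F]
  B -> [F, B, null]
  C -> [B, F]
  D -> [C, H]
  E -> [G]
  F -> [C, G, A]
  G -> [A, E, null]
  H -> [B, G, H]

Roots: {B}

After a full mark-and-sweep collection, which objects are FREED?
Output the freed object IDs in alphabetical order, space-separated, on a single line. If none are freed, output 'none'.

Answer: D H

Derivation:
Roots: B
Mark B: refs=F B null, marked=B
Mark F: refs=C G A, marked=B F
Mark C: refs=B F, marked=B C F
Mark G: refs=A E null, marked=B C F G
Mark A: refs=B C F, marked=A B C F G
Mark E: refs=G, marked=A B C E F G
Unmarked (collected): D H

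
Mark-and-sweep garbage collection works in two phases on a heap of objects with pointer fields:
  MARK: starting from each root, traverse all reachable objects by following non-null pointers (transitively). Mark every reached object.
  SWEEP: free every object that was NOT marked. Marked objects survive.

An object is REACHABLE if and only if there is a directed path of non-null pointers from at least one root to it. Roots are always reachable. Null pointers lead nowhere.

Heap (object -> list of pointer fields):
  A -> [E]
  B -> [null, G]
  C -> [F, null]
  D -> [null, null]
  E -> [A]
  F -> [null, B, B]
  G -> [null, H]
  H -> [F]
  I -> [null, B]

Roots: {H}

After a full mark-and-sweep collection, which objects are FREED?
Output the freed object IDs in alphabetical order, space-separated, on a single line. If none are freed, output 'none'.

Roots: H
Mark H: refs=F, marked=H
Mark F: refs=null B B, marked=F H
Mark B: refs=null G, marked=B F H
Mark G: refs=null H, marked=B F G H
Unmarked (collected): A C D E I

Answer: A C D E I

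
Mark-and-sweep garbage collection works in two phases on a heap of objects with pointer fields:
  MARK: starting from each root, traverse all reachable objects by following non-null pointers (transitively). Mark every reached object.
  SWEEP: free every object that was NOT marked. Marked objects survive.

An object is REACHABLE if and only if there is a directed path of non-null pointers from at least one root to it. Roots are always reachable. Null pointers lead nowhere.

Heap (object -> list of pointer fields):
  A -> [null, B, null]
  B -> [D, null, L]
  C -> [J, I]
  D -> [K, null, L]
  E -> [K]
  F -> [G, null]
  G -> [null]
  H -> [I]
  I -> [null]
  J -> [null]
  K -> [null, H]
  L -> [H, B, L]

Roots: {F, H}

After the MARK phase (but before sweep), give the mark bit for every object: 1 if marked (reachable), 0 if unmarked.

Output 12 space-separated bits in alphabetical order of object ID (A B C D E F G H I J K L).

Roots: F H
Mark F: refs=G null, marked=F
Mark H: refs=I, marked=F H
Mark G: refs=null, marked=F G H
Mark I: refs=null, marked=F G H I
Unmarked (collected): A B C D E J K L

Answer: 0 0 0 0 0 1 1 1 1 0 0 0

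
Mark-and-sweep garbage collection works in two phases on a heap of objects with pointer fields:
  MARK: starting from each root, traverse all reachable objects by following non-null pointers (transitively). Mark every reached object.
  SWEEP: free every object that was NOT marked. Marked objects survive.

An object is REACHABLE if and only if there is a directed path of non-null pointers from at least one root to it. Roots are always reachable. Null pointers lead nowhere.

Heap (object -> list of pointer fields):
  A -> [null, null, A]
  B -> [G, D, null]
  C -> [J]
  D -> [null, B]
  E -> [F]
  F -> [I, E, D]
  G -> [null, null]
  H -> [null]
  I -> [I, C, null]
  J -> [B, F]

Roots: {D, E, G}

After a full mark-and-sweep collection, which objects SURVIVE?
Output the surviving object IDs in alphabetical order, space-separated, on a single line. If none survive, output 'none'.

Answer: B C D E F G I J

Derivation:
Roots: D E G
Mark D: refs=null B, marked=D
Mark E: refs=F, marked=D E
Mark G: refs=null null, marked=D E G
Mark B: refs=G D null, marked=B D E G
Mark F: refs=I E D, marked=B D E F G
Mark I: refs=I C null, marked=B D E F G I
Mark C: refs=J, marked=B C D E F G I
Mark J: refs=B F, marked=B C D E F G I J
Unmarked (collected): A H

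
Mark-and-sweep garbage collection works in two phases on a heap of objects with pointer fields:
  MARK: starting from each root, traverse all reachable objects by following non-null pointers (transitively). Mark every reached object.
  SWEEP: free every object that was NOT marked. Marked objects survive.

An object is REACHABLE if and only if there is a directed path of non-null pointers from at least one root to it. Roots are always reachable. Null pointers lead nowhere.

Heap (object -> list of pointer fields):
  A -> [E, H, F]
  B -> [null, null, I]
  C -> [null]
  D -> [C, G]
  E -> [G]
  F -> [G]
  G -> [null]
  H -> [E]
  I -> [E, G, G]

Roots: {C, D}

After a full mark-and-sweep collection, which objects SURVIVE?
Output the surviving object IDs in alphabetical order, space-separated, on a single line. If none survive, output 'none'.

Roots: C D
Mark C: refs=null, marked=C
Mark D: refs=C G, marked=C D
Mark G: refs=null, marked=C D G
Unmarked (collected): A B E F H I

Answer: C D G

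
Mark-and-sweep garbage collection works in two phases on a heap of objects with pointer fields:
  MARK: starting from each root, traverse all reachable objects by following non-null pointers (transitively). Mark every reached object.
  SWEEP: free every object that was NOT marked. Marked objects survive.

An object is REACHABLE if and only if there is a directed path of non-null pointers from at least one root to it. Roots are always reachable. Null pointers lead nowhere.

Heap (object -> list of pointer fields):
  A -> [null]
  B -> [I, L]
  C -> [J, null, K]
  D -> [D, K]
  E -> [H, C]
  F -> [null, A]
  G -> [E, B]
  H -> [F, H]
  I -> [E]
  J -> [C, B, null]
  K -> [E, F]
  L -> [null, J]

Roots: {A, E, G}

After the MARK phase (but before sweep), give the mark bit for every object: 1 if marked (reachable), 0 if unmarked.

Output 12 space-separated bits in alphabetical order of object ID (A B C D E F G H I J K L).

Answer: 1 1 1 0 1 1 1 1 1 1 1 1

Derivation:
Roots: A E G
Mark A: refs=null, marked=A
Mark E: refs=H C, marked=A E
Mark G: refs=E B, marked=A E G
Mark H: refs=F H, marked=A E G H
Mark C: refs=J null K, marked=A C E G H
Mark B: refs=I L, marked=A B C E G H
Mark F: refs=null A, marked=A B C E F G H
Mark J: refs=C B null, marked=A B C E F G H J
Mark K: refs=E F, marked=A B C E F G H J K
Mark I: refs=E, marked=A B C E F G H I J K
Mark L: refs=null J, marked=A B C E F G H I J K L
Unmarked (collected): D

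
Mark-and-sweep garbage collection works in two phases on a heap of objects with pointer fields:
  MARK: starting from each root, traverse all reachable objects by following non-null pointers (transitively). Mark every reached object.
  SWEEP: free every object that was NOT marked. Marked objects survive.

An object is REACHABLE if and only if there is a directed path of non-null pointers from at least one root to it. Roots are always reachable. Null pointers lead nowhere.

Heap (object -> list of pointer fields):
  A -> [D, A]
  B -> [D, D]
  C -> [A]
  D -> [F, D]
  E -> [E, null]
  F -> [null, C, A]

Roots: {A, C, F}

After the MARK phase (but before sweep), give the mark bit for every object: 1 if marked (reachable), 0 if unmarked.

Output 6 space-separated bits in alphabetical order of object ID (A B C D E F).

Roots: A C F
Mark A: refs=D A, marked=A
Mark C: refs=A, marked=A C
Mark F: refs=null C A, marked=A C F
Mark D: refs=F D, marked=A C D F
Unmarked (collected): B E

Answer: 1 0 1 1 0 1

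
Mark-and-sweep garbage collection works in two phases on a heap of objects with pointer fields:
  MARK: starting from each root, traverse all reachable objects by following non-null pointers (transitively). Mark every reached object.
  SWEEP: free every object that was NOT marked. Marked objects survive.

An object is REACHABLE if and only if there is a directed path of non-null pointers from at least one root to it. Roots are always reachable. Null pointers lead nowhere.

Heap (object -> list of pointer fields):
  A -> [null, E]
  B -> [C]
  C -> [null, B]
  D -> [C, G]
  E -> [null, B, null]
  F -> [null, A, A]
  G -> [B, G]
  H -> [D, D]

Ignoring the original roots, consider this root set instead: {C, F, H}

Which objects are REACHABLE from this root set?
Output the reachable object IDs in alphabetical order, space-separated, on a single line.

Roots: C F H
Mark C: refs=null B, marked=C
Mark F: refs=null A A, marked=C F
Mark H: refs=D D, marked=C F H
Mark B: refs=C, marked=B C F H
Mark A: refs=null E, marked=A B C F H
Mark D: refs=C G, marked=A B C D F H
Mark E: refs=null B null, marked=A B C D E F H
Mark G: refs=B G, marked=A B C D E F G H
Unmarked (collected): (none)

Answer: A B C D E F G H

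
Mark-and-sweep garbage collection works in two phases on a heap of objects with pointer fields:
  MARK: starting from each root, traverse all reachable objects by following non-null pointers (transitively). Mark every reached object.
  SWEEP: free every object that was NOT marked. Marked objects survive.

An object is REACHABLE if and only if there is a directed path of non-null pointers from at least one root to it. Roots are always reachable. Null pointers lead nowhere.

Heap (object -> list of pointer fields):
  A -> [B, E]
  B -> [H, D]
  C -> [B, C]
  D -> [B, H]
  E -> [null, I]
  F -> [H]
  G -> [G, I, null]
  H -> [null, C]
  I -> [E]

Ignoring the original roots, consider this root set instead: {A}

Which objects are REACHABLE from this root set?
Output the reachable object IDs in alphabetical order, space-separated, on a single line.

Answer: A B C D E H I

Derivation:
Roots: A
Mark A: refs=B E, marked=A
Mark B: refs=H D, marked=A B
Mark E: refs=null I, marked=A B E
Mark H: refs=null C, marked=A B E H
Mark D: refs=B H, marked=A B D E H
Mark I: refs=E, marked=A B D E H I
Mark C: refs=B C, marked=A B C D E H I
Unmarked (collected): F G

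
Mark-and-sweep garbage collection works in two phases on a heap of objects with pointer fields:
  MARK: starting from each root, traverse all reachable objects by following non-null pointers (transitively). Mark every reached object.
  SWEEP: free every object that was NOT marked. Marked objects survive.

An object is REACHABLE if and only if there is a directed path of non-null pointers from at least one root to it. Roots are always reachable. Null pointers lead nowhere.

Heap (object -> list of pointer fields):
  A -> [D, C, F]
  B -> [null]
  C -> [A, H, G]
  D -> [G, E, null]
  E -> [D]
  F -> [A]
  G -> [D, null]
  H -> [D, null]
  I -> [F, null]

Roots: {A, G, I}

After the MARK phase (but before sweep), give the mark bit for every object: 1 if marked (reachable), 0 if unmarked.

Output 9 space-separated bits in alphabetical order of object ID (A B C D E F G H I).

Roots: A G I
Mark A: refs=D C F, marked=A
Mark G: refs=D null, marked=A G
Mark I: refs=F null, marked=A G I
Mark D: refs=G E null, marked=A D G I
Mark C: refs=A H G, marked=A C D G I
Mark F: refs=A, marked=A C D F G I
Mark E: refs=D, marked=A C D E F G I
Mark H: refs=D null, marked=A C D E F G H I
Unmarked (collected): B

Answer: 1 0 1 1 1 1 1 1 1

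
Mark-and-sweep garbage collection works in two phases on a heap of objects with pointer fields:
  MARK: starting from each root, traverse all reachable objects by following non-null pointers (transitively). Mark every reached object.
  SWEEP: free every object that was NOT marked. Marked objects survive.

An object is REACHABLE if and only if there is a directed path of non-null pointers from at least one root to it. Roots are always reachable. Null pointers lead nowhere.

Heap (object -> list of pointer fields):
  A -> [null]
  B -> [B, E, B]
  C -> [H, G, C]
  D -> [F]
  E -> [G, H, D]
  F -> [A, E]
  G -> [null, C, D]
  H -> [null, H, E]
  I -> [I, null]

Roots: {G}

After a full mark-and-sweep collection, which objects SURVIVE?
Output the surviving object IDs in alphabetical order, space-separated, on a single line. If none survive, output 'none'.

Roots: G
Mark G: refs=null C D, marked=G
Mark C: refs=H G C, marked=C G
Mark D: refs=F, marked=C D G
Mark H: refs=null H E, marked=C D G H
Mark F: refs=A E, marked=C D F G H
Mark E: refs=G H D, marked=C D E F G H
Mark A: refs=null, marked=A C D E F G H
Unmarked (collected): B I

Answer: A C D E F G H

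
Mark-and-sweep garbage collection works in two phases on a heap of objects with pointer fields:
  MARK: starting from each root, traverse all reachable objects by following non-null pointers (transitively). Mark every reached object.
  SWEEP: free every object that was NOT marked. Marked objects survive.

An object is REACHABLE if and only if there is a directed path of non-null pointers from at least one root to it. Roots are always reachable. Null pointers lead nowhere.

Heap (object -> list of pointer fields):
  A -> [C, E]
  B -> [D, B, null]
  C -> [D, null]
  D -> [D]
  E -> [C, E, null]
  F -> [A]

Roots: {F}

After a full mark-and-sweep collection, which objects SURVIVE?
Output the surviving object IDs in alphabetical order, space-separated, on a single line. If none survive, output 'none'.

Answer: A C D E F

Derivation:
Roots: F
Mark F: refs=A, marked=F
Mark A: refs=C E, marked=A F
Mark C: refs=D null, marked=A C F
Mark E: refs=C E null, marked=A C E F
Mark D: refs=D, marked=A C D E F
Unmarked (collected): B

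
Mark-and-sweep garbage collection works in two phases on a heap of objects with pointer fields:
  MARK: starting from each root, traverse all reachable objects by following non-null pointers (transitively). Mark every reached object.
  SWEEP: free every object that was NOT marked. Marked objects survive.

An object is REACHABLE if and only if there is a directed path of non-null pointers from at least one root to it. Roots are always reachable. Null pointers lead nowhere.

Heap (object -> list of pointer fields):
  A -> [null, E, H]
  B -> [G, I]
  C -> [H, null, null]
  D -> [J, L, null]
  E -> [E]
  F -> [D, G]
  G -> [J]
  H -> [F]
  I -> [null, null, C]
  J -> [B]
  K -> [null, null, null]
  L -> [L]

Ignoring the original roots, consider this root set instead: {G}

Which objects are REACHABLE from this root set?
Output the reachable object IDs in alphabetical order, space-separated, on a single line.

Roots: G
Mark G: refs=J, marked=G
Mark J: refs=B, marked=G J
Mark B: refs=G I, marked=B G J
Mark I: refs=null null C, marked=B G I J
Mark C: refs=H null null, marked=B C G I J
Mark H: refs=F, marked=B C G H I J
Mark F: refs=D G, marked=B C F G H I J
Mark D: refs=J L null, marked=B C D F G H I J
Mark L: refs=L, marked=B C D F G H I J L
Unmarked (collected): A E K

Answer: B C D F G H I J L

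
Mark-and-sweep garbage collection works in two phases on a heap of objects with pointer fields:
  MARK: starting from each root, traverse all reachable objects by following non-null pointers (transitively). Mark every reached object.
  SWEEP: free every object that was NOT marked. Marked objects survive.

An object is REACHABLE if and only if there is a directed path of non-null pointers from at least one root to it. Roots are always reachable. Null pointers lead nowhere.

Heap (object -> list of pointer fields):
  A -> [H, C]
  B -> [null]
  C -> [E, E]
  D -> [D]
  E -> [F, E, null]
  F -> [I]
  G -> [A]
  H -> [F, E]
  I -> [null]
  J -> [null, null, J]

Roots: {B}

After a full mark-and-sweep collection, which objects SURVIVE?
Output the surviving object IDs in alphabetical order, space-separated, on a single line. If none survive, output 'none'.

Roots: B
Mark B: refs=null, marked=B
Unmarked (collected): A C D E F G H I J

Answer: B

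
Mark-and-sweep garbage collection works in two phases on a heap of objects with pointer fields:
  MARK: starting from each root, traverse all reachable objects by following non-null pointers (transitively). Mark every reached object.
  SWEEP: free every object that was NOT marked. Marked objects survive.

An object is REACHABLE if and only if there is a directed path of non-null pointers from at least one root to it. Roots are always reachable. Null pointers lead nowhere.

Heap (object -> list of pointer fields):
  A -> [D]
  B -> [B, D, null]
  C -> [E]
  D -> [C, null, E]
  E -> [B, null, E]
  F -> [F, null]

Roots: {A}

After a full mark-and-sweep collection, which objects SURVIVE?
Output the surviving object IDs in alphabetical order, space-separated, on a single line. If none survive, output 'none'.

Answer: A B C D E

Derivation:
Roots: A
Mark A: refs=D, marked=A
Mark D: refs=C null E, marked=A D
Mark C: refs=E, marked=A C D
Mark E: refs=B null E, marked=A C D E
Mark B: refs=B D null, marked=A B C D E
Unmarked (collected): F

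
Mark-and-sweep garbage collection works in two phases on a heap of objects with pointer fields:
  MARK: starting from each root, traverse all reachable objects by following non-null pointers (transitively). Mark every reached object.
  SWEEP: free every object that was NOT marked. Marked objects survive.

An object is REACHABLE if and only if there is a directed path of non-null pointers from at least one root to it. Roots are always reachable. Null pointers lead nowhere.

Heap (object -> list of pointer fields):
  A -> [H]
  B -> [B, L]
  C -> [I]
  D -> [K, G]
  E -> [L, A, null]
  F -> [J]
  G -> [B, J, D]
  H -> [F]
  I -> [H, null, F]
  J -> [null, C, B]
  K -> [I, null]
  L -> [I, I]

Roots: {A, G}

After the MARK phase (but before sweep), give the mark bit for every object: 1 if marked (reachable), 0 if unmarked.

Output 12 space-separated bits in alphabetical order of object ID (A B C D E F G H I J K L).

Roots: A G
Mark A: refs=H, marked=A
Mark G: refs=B J D, marked=A G
Mark H: refs=F, marked=A G H
Mark B: refs=B L, marked=A B G H
Mark J: refs=null C B, marked=A B G H J
Mark D: refs=K G, marked=A B D G H J
Mark F: refs=J, marked=A B D F G H J
Mark L: refs=I I, marked=A B D F G H J L
Mark C: refs=I, marked=A B C D F G H J L
Mark K: refs=I null, marked=A B C D F G H J K L
Mark I: refs=H null F, marked=A B C D F G H I J K L
Unmarked (collected): E

Answer: 1 1 1 1 0 1 1 1 1 1 1 1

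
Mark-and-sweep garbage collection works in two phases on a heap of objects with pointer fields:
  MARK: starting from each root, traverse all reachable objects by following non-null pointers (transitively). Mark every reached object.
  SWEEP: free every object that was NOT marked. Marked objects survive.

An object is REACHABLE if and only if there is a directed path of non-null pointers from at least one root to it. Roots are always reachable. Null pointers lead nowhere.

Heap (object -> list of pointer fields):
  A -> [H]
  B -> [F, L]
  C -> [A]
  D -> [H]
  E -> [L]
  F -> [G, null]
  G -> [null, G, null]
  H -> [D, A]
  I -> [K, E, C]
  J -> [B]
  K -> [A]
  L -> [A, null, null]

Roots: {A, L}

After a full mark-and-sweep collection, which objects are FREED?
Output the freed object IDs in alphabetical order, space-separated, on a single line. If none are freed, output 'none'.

Roots: A L
Mark A: refs=H, marked=A
Mark L: refs=A null null, marked=A L
Mark H: refs=D A, marked=A H L
Mark D: refs=H, marked=A D H L
Unmarked (collected): B C E F G I J K

Answer: B C E F G I J K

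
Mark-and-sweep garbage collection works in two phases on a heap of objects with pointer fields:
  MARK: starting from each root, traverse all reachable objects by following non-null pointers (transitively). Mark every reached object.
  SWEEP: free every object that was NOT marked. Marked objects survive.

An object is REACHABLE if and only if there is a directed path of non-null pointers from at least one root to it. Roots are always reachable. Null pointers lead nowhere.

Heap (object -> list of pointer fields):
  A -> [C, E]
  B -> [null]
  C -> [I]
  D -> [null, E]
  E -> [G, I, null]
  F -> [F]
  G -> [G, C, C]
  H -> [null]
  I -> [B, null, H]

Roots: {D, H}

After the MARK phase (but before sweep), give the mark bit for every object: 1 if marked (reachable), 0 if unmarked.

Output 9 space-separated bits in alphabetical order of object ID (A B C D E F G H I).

Roots: D H
Mark D: refs=null E, marked=D
Mark H: refs=null, marked=D H
Mark E: refs=G I null, marked=D E H
Mark G: refs=G C C, marked=D E G H
Mark I: refs=B null H, marked=D E G H I
Mark C: refs=I, marked=C D E G H I
Mark B: refs=null, marked=B C D E G H I
Unmarked (collected): A F

Answer: 0 1 1 1 1 0 1 1 1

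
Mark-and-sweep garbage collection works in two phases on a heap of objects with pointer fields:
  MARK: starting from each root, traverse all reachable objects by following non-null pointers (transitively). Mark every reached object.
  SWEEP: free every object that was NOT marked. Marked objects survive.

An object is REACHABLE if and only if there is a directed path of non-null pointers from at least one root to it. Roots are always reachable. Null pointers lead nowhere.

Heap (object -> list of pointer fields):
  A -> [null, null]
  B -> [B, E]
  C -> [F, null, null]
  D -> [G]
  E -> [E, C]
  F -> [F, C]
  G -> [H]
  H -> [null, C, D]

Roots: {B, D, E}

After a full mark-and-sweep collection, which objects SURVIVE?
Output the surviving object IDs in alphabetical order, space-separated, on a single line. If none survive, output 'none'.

Roots: B D E
Mark B: refs=B E, marked=B
Mark D: refs=G, marked=B D
Mark E: refs=E C, marked=B D E
Mark G: refs=H, marked=B D E G
Mark C: refs=F null null, marked=B C D E G
Mark H: refs=null C D, marked=B C D E G H
Mark F: refs=F C, marked=B C D E F G H
Unmarked (collected): A

Answer: B C D E F G H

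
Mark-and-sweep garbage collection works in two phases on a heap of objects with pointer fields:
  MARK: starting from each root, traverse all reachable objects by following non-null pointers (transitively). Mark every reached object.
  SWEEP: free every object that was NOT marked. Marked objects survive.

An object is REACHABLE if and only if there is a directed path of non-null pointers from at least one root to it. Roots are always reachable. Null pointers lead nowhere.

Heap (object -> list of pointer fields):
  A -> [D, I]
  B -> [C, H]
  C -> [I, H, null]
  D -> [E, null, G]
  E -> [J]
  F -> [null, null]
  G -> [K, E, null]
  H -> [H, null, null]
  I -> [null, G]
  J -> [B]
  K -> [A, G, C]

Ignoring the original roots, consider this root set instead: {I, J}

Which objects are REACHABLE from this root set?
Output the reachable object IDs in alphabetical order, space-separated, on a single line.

Roots: I J
Mark I: refs=null G, marked=I
Mark J: refs=B, marked=I J
Mark G: refs=K E null, marked=G I J
Mark B: refs=C H, marked=B G I J
Mark K: refs=A G C, marked=B G I J K
Mark E: refs=J, marked=B E G I J K
Mark C: refs=I H null, marked=B C E G I J K
Mark H: refs=H null null, marked=B C E G H I J K
Mark A: refs=D I, marked=A B C E G H I J K
Mark D: refs=E null G, marked=A B C D E G H I J K
Unmarked (collected): F

Answer: A B C D E G H I J K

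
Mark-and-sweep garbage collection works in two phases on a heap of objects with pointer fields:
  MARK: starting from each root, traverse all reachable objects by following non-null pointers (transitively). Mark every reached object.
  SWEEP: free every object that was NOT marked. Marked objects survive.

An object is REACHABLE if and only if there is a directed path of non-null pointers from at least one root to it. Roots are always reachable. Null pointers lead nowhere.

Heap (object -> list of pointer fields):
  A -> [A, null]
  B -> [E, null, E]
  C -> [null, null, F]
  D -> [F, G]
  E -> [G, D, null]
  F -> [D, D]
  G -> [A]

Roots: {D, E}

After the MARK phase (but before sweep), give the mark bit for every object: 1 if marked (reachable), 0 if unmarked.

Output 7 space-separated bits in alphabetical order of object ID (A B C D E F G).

Answer: 1 0 0 1 1 1 1

Derivation:
Roots: D E
Mark D: refs=F G, marked=D
Mark E: refs=G D null, marked=D E
Mark F: refs=D D, marked=D E F
Mark G: refs=A, marked=D E F G
Mark A: refs=A null, marked=A D E F G
Unmarked (collected): B C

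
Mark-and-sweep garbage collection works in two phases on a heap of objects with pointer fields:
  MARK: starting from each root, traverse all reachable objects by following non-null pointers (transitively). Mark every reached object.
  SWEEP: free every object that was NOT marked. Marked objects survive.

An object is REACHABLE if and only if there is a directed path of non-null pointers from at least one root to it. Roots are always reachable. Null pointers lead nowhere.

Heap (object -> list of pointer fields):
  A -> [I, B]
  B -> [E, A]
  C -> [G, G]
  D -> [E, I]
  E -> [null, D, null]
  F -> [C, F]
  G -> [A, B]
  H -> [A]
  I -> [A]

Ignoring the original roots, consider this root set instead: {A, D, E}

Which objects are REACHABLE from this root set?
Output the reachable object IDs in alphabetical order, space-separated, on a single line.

Answer: A B D E I

Derivation:
Roots: A D E
Mark A: refs=I B, marked=A
Mark D: refs=E I, marked=A D
Mark E: refs=null D null, marked=A D E
Mark I: refs=A, marked=A D E I
Mark B: refs=E A, marked=A B D E I
Unmarked (collected): C F G H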